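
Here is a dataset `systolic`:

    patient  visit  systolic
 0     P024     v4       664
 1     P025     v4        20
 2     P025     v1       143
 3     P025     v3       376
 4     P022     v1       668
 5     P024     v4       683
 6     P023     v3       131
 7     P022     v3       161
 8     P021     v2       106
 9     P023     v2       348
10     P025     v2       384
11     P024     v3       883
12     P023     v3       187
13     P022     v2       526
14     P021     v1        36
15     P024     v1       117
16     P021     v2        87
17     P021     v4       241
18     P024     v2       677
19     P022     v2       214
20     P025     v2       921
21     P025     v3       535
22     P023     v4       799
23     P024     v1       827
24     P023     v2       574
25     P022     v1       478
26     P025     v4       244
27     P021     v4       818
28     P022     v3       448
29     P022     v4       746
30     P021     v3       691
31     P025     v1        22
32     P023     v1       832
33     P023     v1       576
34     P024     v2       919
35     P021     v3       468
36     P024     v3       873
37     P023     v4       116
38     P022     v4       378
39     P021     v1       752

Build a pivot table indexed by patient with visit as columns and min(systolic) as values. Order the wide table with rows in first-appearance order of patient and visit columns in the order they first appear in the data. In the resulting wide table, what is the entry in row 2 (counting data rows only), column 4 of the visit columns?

With rows in first-appearance order of patient, row 2 is patient=P025. visit columns in first-appearance order: v4, v1, v3, v2; column 4 is v2.
Long rows with patient=P025, visit=v2: min(384, 921) = 384.

384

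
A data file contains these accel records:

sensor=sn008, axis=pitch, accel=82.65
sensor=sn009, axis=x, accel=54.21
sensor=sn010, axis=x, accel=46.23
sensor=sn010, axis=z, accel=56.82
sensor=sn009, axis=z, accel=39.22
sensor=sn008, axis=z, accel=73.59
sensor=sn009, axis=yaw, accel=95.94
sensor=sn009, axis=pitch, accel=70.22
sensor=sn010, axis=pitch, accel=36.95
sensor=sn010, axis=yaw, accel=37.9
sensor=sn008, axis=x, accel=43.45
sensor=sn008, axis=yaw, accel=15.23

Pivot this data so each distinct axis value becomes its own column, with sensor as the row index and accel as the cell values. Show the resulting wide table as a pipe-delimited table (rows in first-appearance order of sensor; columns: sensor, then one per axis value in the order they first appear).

| sensor | pitch | x | z | yaw |
| sn008 | 82.65 | 43.45 | 73.59 | 15.23 |
| sn009 | 70.22 | 54.21 | 39.22 | 95.94 |
| sn010 | 36.95 | 46.23 | 56.82 | 37.9 |

Columns: sensor plus the 4 distinct axis values (pitch, x, z, yaw).
For example, row sn008 column pitch takes accel=82.65 from the long row (sn008, pitch).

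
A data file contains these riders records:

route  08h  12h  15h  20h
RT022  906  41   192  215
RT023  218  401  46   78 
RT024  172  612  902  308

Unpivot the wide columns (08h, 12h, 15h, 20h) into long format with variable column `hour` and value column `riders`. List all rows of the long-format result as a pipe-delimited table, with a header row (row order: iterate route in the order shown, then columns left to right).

Each (route, column) pair becomes one row: 3 × 4 = 12 rows.
For example, (RT022, 08h) → riders=906.

| route | hour | riders |
| RT022 | 08h | 906 |
| RT022 | 12h | 41 |
| RT022 | 15h | 192 |
| RT022 | 20h | 215 |
| RT023 | 08h | 218 |
| RT023 | 12h | 401 |
| RT023 | 15h | 46 |
| RT023 | 20h | 78 |
| RT024 | 08h | 172 |
| RT024 | 12h | 612 |
| RT024 | 15h | 902 |
| RT024 | 20h | 308 |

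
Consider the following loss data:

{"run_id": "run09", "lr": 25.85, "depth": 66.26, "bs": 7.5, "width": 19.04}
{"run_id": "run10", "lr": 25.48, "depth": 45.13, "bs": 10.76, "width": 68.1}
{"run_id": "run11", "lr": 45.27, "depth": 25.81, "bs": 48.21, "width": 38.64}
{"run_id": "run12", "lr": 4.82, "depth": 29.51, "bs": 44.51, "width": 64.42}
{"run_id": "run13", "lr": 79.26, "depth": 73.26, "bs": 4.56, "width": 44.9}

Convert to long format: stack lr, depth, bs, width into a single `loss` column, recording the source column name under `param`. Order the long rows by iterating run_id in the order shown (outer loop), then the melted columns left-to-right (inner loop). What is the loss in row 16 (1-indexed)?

20 rows total (5 × 4). Row 16: index ⌊(16-1)/4⌋ = 3 into run_id → run12; (16-1) mod 4 = 3 into the melted columns → width.
So row 16 is (run12, width, 64.42); loss = 64.42.

64.42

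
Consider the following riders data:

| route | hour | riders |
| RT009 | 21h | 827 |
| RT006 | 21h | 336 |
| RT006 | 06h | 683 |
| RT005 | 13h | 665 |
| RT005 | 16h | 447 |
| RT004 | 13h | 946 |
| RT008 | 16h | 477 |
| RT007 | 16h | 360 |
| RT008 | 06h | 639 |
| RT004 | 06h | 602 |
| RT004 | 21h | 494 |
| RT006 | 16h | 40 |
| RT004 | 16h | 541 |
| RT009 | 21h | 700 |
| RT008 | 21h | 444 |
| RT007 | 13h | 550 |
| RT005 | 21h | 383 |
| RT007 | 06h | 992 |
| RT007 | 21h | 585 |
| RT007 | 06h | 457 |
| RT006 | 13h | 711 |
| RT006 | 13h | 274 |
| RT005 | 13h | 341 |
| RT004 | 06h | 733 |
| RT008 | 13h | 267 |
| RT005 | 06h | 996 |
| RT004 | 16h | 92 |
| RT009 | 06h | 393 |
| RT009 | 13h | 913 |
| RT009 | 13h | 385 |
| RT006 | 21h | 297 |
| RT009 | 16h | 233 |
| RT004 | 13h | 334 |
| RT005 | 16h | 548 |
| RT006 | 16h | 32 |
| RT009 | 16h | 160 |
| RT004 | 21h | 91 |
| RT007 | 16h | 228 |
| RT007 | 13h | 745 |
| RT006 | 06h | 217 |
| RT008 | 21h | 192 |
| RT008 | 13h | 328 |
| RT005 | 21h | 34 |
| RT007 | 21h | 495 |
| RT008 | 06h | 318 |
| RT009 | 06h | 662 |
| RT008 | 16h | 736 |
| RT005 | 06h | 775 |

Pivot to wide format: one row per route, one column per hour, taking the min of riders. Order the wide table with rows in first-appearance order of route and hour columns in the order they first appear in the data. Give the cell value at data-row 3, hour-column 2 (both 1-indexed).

775

With rows in first-appearance order of route, row 3 is route=RT005. hour columns in first-appearance order: 21h, 06h, 13h, 16h; column 2 is 06h.
Long rows with route=RT005, hour=06h: min(996, 775) = 775.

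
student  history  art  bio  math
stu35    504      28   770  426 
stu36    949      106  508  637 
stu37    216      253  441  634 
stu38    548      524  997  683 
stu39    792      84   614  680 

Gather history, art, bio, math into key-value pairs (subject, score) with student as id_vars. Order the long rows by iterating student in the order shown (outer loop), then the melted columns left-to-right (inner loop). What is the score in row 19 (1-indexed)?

614

20 rows total (5 × 4). Row 19: index ⌊(19-1)/4⌋ = 4 into student → stu39; (19-1) mod 4 = 2 into the melted columns → bio.
So row 19 is (stu39, bio, 614); score = 614.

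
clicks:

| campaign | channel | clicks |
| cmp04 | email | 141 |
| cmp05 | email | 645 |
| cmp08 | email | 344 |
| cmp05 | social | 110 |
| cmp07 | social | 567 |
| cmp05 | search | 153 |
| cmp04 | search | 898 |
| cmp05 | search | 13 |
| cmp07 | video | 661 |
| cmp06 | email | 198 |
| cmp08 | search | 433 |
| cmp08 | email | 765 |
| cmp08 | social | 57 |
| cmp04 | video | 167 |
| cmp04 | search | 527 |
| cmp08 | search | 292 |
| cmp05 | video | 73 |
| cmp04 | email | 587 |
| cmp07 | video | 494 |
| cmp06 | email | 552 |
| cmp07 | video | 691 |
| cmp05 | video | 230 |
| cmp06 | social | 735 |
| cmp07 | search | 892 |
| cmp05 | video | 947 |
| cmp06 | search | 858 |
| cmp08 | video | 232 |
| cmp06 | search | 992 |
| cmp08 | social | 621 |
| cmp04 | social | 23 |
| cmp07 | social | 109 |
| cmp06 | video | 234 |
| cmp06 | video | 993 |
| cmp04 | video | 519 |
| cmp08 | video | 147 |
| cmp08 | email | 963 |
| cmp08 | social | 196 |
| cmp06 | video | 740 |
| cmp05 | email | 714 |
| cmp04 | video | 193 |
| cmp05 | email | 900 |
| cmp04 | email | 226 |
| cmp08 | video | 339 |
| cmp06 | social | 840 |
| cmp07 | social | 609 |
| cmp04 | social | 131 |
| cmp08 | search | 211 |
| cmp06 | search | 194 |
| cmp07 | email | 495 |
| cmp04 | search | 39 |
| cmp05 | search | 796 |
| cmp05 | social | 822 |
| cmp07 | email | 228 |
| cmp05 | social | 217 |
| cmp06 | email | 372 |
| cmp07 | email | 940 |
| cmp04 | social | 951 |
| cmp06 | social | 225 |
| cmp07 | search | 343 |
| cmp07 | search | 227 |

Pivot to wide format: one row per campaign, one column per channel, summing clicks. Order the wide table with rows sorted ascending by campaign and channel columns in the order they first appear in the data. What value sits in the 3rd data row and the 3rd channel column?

With rows sorted ascending by campaign, row 3 is campaign=cmp06. channel columns in first-appearance order: email, social, search, video; column 3 is search.
Long rows with campaign=cmp06, channel=search: 858 + 992 + 194 = 2044.

2044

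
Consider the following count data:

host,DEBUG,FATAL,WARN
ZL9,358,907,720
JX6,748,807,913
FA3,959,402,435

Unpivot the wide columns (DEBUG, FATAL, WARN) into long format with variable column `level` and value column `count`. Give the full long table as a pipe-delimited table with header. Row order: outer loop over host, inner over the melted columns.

| host | level | count |
| ZL9 | DEBUG | 358 |
| ZL9 | FATAL | 907 |
| ZL9 | WARN | 720 |
| JX6 | DEBUG | 748 |
| JX6 | FATAL | 807 |
| JX6 | WARN | 913 |
| FA3 | DEBUG | 959 |
| FA3 | FATAL | 402 |
| FA3 | WARN | 435 |

Each (host, column) pair becomes one row: 3 × 3 = 9 rows.
For example, (ZL9, DEBUG) → count=358.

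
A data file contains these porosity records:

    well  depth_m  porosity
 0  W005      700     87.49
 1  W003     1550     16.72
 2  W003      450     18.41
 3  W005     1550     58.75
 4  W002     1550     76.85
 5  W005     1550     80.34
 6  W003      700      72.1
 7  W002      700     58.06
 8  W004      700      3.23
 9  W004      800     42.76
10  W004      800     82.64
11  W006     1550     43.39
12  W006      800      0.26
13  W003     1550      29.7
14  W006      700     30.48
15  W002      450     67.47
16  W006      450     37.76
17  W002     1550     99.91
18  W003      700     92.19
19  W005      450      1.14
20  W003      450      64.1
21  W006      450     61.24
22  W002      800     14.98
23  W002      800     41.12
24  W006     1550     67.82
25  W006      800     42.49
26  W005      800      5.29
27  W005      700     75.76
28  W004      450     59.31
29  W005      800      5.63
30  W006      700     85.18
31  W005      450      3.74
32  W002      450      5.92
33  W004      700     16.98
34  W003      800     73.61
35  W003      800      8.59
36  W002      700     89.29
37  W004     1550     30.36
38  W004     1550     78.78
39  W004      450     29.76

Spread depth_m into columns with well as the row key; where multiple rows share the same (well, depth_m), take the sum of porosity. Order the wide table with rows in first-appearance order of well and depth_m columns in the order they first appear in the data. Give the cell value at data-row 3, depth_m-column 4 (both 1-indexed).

With rows in first-appearance order of well, row 3 is well=W002. depth_m columns in first-appearance order: 700, 1550, 450, 800; column 4 is 800.
Long rows with well=W002, depth_m=800: 14.98 + 41.12 = 56.10.

56.10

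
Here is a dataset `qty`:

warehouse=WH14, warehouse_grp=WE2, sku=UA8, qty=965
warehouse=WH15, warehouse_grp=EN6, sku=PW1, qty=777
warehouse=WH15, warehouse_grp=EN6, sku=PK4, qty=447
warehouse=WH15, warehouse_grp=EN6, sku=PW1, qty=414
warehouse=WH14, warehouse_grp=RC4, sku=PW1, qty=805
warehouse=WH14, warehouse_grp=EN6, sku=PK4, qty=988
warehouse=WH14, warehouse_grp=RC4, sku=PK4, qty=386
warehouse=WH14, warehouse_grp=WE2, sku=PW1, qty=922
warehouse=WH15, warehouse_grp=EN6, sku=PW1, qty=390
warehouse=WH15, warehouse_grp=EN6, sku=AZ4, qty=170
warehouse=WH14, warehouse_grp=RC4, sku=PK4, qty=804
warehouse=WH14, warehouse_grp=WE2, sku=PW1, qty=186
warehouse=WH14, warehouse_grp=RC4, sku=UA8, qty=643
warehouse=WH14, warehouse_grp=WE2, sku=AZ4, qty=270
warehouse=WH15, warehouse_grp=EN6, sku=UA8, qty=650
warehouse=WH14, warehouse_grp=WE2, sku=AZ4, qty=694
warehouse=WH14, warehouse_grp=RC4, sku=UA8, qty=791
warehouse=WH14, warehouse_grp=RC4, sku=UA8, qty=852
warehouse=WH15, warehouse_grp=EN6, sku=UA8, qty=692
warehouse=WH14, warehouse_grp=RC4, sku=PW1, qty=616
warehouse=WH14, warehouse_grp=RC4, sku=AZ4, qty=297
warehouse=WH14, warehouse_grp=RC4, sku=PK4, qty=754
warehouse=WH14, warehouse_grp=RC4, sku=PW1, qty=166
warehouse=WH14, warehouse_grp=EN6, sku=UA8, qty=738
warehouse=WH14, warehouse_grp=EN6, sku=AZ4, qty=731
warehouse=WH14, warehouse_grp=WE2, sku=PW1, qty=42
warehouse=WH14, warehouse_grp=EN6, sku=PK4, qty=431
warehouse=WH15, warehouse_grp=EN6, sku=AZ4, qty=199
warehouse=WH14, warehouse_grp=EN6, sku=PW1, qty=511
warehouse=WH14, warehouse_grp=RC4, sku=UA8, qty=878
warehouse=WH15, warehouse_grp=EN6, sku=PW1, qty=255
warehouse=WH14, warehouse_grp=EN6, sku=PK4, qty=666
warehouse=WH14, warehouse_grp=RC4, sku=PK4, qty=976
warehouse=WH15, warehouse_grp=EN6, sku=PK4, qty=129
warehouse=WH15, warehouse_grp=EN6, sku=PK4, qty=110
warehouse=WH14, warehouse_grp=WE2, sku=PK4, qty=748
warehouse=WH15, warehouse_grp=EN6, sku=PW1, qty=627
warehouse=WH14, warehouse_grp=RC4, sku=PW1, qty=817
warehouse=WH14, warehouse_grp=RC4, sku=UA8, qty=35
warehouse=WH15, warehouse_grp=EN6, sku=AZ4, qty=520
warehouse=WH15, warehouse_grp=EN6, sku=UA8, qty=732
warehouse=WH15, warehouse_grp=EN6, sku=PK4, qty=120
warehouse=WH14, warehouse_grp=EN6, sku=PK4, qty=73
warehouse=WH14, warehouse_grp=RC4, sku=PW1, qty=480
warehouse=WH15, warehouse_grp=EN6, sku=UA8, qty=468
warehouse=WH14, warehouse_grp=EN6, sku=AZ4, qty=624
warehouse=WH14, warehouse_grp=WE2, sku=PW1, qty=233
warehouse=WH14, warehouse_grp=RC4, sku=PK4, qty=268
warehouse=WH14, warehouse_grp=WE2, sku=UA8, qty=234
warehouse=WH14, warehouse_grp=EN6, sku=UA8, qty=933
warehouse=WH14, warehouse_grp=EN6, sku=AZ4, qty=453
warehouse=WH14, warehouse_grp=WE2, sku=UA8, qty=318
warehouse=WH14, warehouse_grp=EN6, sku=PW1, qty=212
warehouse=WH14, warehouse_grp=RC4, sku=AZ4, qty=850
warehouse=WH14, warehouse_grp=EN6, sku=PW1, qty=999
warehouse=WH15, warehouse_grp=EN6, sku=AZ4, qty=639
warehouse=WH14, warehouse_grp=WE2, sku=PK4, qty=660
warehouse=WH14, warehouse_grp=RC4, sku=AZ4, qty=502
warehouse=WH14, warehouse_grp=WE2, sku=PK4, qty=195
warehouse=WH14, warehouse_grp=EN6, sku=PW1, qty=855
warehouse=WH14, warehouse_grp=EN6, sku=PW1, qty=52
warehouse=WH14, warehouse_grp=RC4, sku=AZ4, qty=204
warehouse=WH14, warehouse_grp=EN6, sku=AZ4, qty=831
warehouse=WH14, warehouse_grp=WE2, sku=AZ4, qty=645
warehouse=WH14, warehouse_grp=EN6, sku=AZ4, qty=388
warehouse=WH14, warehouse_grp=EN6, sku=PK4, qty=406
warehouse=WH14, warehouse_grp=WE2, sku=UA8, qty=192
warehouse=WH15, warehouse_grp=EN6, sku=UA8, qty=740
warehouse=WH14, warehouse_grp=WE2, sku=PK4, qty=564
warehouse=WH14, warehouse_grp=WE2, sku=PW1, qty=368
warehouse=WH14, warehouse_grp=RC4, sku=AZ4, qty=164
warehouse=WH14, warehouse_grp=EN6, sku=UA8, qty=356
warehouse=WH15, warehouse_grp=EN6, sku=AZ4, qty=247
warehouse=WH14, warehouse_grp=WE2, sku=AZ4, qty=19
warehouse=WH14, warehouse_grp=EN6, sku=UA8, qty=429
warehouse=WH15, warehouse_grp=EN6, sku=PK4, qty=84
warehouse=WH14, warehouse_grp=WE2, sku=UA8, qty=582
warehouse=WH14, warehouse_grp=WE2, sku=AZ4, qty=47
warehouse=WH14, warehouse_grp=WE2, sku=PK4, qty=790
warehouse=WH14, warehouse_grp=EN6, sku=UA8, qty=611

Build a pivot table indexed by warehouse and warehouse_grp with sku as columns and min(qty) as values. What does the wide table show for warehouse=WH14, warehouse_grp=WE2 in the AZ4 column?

Rows with warehouse=WH14, warehouse_grp=WE2 and sku=AZ4: qty values are 270, 694, 645, 19, 47.
min(270, 694, 645, 19, 47) = 19.

19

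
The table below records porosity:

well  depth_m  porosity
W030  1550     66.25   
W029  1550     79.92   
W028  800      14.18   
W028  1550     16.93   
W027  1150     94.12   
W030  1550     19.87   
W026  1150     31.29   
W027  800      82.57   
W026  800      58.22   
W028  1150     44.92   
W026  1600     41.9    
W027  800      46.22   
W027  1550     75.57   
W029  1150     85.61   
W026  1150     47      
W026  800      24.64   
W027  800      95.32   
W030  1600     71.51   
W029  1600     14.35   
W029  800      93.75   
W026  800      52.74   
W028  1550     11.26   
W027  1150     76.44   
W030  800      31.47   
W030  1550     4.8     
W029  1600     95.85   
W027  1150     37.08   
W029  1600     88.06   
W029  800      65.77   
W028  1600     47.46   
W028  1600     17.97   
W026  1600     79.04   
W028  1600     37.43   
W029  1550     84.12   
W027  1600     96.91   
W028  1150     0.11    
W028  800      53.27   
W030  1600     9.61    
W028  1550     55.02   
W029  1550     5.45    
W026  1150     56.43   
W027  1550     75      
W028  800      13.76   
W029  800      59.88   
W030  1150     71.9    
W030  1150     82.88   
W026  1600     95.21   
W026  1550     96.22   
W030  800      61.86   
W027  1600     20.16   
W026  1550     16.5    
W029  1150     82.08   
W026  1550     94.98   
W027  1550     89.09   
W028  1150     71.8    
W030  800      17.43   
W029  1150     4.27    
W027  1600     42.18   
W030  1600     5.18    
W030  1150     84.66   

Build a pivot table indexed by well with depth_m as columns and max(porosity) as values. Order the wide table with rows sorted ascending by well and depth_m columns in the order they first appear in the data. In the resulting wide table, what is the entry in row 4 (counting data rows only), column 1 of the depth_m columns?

84.12

With rows sorted ascending by well, row 4 is well=W029. depth_m columns in first-appearance order: 1550, 800, 1150, 1600; column 1 is 1550.
Long rows with well=W029, depth_m=1550: max(79.92, 84.12, 5.45) = 84.12.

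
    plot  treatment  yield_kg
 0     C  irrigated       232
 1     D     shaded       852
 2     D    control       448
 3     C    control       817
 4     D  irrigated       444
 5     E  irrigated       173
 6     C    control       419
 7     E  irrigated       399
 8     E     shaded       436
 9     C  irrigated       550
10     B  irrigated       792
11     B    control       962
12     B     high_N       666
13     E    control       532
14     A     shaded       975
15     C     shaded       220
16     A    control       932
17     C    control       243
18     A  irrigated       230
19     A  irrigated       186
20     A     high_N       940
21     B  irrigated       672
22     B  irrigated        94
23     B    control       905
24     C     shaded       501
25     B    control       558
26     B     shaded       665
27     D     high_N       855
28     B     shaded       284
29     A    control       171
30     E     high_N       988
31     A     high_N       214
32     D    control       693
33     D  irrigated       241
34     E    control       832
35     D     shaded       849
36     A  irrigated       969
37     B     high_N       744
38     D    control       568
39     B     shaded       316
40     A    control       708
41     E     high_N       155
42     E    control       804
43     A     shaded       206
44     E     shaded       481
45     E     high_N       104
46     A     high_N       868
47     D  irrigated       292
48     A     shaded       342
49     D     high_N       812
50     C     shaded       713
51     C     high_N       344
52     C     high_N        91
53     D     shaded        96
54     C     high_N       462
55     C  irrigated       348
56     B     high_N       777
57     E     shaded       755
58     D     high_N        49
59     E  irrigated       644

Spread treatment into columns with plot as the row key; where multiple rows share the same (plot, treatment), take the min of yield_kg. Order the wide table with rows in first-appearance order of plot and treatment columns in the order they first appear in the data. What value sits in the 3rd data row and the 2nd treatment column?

With rows in first-appearance order of plot, row 3 is plot=E. treatment columns in first-appearance order: irrigated, shaded, control, high_N; column 2 is shaded.
Long rows with plot=E, treatment=shaded: min(436, 481, 755) = 436.

436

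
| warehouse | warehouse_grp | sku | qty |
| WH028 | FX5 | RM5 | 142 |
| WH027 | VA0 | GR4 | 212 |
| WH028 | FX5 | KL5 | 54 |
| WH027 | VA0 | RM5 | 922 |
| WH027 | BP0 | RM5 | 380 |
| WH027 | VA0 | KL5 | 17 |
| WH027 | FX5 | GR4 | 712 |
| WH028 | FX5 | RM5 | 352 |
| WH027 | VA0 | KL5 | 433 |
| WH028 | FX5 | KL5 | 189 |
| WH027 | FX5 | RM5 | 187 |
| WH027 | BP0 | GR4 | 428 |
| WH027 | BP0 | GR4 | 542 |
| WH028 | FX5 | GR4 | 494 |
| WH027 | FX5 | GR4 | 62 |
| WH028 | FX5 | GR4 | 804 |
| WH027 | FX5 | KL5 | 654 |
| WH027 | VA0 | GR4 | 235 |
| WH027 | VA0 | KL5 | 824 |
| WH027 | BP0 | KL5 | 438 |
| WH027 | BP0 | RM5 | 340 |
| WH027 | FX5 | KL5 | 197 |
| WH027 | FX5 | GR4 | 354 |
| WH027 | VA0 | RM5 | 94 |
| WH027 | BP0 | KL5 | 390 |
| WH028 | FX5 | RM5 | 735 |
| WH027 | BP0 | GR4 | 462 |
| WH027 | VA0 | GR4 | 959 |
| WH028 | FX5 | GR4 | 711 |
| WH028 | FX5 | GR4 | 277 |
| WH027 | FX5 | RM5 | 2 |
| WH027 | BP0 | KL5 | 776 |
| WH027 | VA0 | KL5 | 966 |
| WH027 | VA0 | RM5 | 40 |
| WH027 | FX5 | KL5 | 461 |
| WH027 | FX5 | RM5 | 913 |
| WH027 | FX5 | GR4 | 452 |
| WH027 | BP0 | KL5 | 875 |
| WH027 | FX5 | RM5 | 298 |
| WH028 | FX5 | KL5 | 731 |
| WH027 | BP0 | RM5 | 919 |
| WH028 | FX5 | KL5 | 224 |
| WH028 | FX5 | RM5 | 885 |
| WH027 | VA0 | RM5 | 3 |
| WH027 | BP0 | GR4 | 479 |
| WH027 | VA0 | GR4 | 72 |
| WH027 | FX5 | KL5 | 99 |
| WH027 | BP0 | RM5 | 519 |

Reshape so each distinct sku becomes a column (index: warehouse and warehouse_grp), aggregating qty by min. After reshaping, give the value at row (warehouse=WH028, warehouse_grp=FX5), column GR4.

Rows with warehouse=WH028, warehouse_grp=FX5 and sku=GR4: qty values are 494, 804, 711, 277.
min(494, 804, 711, 277) = 277.

277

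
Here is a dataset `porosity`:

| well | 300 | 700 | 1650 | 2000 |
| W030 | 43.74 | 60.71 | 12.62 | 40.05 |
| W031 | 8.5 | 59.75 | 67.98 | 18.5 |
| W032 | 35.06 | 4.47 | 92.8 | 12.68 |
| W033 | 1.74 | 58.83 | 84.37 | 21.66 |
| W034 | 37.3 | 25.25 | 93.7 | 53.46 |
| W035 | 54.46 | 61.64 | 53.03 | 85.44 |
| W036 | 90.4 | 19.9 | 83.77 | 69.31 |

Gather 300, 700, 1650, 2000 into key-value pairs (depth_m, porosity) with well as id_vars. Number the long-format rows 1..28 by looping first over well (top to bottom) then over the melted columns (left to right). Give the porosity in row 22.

28 rows total (7 × 4). Row 22: index ⌊(22-1)/4⌋ = 5 into well → W035; (22-1) mod 4 = 1 into the melted columns → 700.
So row 22 is (W035, 700, 61.64); porosity = 61.64.

61.64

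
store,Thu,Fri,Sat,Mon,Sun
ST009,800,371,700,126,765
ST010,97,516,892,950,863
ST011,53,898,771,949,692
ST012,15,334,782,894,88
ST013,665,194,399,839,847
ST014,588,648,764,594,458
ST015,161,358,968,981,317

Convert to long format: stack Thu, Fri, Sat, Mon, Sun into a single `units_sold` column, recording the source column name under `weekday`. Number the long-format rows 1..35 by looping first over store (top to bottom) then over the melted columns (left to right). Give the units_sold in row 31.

35 rows total (7 × 5). Row 31: index ⌊(31-1)/5⌋ = 6 into store → ST015; (31-1) mod 5 = 0 into the melted columns → Thu.
So row 31 is (ST015, Thu, 161); units_sold = 161.

161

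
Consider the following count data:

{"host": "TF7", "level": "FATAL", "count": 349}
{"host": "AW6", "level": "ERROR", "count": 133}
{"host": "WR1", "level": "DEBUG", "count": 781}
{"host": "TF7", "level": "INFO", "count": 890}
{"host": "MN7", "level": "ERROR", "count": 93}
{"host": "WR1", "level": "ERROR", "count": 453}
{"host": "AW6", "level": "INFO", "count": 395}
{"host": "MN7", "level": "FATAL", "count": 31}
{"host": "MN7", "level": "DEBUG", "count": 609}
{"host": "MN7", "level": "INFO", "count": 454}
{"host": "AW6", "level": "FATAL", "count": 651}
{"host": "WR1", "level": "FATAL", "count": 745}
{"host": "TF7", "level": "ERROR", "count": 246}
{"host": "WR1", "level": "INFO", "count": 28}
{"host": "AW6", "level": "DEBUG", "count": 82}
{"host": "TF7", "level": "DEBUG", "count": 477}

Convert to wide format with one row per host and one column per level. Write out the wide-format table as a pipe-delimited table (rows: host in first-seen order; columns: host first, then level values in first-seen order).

Columns: host plus the 4 distinct level values (FATAL, ERROR, DEBUG, INFO).
For example, row TF7 column FATAL takes count=349 from the long row (TF7, FATAL).

| host | FATAL | ERROR | DEBUG | INFO |
| TF7 | 349 | 246 | 477 | 890 |
| AW6 | 651 | 133 | 82 | 395 |
| WR1 | 745 | 453 | 781 | 28 |
| MN7 | 31 | 93 | 609 | 454 |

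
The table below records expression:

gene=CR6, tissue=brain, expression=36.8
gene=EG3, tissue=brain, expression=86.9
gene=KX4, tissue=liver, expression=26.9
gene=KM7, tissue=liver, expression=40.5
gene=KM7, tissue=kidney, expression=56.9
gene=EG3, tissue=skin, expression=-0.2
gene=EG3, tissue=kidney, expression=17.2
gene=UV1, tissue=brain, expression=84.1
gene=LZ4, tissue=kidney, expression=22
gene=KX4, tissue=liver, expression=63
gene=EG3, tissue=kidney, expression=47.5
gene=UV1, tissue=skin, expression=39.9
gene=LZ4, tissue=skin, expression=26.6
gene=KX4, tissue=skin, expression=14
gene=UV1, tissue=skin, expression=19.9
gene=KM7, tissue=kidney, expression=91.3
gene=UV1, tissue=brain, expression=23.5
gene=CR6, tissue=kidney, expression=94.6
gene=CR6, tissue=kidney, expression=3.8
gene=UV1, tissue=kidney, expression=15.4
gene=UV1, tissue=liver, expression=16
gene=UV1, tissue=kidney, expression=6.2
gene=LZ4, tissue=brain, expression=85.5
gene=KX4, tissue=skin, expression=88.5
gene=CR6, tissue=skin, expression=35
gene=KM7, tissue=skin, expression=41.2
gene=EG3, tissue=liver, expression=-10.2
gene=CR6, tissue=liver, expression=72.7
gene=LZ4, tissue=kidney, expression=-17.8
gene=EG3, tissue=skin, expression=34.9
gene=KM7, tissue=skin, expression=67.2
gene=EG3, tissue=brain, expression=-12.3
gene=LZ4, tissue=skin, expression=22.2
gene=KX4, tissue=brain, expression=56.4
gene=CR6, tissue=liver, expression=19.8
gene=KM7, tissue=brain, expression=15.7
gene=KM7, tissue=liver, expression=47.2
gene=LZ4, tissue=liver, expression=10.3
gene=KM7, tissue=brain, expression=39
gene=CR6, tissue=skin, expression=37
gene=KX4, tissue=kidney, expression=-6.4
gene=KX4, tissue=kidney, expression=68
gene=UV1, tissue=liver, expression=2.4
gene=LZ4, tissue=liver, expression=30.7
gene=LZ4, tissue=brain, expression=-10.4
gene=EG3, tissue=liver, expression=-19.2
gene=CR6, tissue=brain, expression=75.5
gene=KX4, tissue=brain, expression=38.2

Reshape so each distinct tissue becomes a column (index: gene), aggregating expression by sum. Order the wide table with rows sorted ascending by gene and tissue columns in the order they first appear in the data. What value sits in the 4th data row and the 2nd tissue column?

89.9

With rows sorted ascending by gene, row 4 is gene=KX4. tissue columns in first-appearance order: brain, liver, kidney, skin; column 2 is liver.
Long rows with gene=KX4, tissue=liver: 26.9 + 63 = 89.9.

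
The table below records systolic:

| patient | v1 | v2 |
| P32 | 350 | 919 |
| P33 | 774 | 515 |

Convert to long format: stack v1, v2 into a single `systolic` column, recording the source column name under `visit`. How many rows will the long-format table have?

2 patient values × 2 melted columns = 4 rows.

4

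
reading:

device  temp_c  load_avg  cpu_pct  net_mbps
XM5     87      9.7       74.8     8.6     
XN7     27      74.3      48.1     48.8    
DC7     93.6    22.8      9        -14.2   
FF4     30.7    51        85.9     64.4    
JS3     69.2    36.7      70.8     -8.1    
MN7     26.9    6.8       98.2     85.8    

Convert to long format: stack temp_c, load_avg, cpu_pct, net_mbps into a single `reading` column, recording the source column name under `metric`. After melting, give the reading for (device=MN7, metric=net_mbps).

Unpivoting turns each (device, wide-column) pair into one long row.
The wide cell at row MN7, column net_mbps holds 85.8, so the long row (MN7, net_mbps) has reading=85.8.

85.8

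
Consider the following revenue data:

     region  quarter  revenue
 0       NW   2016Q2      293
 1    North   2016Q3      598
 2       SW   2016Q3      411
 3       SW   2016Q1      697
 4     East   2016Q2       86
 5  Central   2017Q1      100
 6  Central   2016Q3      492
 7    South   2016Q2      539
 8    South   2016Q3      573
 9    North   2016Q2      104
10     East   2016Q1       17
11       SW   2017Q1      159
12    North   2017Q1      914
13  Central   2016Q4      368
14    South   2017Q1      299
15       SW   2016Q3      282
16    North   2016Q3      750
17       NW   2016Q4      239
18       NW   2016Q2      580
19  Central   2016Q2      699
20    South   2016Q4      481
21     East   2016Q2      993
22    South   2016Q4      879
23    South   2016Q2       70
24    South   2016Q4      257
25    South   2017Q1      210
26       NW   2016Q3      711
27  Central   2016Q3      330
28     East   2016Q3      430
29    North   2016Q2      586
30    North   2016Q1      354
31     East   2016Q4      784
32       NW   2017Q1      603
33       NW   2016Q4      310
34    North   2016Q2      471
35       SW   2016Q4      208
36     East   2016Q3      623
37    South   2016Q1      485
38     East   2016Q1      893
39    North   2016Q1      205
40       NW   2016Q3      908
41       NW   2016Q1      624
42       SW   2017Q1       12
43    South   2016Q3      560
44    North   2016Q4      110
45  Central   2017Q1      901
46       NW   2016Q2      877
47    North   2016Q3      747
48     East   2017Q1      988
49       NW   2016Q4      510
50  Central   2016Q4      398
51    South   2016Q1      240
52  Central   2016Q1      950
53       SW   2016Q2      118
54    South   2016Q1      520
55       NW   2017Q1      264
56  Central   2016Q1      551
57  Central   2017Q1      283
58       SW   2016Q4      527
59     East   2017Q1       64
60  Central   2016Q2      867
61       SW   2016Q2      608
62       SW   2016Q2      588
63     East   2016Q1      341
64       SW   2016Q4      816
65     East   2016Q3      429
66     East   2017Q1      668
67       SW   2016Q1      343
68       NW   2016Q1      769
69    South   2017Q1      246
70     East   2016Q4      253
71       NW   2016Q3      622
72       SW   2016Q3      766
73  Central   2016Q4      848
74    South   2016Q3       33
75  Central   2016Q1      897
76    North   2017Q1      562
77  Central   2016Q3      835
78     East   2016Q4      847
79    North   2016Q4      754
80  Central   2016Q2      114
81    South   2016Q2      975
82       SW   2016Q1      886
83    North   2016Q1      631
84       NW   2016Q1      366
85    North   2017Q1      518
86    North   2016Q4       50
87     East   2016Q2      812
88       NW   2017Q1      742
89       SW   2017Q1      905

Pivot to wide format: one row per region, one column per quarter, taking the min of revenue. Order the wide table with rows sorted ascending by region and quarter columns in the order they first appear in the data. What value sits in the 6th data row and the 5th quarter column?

257

With rows sorted ascending by region, row 6 is region=South. quarter columns in first-appearance order: 2016Q2, 2016Q3, 2016Q1, 2017Q1, 2016Q4; column 5 is 2016Q4.
Long rows with region=South, quarter=2016Q4: min(481, 879, 257) = 257.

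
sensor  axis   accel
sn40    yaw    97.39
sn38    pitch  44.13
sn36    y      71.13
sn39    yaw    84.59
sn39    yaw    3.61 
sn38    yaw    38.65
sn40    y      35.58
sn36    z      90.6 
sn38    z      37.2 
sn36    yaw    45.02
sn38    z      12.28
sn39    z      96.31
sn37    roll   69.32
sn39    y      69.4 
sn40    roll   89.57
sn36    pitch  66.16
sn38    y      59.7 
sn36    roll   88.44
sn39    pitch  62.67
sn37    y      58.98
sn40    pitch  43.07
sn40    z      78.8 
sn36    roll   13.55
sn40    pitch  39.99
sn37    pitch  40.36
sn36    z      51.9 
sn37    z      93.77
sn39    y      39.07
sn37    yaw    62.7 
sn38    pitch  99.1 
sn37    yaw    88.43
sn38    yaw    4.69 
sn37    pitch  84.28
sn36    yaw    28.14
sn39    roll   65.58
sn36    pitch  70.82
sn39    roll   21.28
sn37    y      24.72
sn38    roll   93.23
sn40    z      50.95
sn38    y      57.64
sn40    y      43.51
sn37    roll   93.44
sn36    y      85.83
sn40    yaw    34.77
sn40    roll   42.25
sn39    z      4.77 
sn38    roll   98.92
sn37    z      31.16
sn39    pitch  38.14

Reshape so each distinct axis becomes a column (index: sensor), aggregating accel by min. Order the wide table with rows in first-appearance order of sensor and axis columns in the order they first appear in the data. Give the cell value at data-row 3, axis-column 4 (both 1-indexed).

With rows in first-appearance order of sensor, row 3 is sensor=sn36. axis columns in first-appearance order: yaw, pitch, y, z, roll; column 4 is z.
Long rows with sensor=sn36, axis=z: min(90.6, 51.9) = 51.9.

51.9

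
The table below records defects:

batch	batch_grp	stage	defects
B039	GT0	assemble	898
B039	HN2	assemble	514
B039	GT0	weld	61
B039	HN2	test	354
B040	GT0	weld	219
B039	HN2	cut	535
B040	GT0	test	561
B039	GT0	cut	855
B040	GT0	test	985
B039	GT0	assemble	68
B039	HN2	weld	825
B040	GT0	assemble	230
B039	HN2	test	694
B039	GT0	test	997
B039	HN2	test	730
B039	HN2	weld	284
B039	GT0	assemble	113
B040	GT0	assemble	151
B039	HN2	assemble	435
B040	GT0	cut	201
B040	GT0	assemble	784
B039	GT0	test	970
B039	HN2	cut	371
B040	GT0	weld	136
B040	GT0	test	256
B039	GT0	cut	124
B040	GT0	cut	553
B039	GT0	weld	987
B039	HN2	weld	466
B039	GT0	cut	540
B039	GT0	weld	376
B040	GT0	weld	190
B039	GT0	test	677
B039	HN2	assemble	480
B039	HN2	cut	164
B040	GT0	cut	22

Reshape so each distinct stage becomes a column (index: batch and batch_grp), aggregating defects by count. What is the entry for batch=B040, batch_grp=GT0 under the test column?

3

Rows with batch=B040, batch_grp=GT0 and stage=test: defects values are 561, 985, 256.
3 rows match — count = 3.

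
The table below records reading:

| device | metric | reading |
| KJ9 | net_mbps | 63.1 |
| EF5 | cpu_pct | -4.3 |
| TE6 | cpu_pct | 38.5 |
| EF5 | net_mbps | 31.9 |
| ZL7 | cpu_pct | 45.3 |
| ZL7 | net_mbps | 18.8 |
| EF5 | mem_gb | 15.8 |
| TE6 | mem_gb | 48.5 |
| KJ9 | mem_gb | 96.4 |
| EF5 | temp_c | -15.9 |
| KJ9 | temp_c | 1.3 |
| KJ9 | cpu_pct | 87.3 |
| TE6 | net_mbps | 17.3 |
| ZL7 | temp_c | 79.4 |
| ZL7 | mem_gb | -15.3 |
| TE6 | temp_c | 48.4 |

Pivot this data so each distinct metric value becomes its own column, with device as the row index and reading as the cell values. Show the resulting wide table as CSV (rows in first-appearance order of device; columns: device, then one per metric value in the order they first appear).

Columns: device plus the 4 distinct metric values (net_mbps, cpu_pct, mem_gb, temp_c).
For example, row KJ9 column net_mbps takes reading=63.1 from the long row (KJ9, net_mbps).

device,net_mbps,cpu_pct,mem_gb,temp_c
KJ9,63.1,87.3,96.4,1.3
EF5,31.9,-4.3,15.8,-15.9
TE6,17.3,38.5,48.5,48.4
ZL7,18.8,45.3,-15.3,79.4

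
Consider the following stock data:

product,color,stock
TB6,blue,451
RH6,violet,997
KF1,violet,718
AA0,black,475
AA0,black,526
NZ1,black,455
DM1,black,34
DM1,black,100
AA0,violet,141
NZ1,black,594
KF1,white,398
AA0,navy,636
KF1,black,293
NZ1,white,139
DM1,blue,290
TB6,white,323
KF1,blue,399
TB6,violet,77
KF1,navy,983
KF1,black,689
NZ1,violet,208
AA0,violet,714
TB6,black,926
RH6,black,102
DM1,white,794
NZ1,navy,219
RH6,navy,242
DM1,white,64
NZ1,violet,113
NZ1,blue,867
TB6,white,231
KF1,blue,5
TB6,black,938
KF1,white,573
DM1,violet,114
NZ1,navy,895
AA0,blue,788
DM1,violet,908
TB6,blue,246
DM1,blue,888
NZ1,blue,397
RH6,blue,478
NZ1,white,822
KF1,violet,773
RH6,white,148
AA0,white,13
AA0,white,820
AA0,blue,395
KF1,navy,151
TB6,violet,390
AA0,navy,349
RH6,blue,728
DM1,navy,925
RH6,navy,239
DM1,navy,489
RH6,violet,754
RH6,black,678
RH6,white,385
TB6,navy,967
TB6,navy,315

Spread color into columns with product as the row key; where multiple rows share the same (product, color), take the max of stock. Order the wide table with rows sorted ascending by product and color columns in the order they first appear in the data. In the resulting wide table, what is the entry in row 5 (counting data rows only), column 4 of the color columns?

With rows sorted ascending by product, row 5 is product=RH6. color columns in first-appearance order: blue, violet, black, white, navy; column 4 is white.
Long rows with product=RH6, color=white: max(148, 385) = 385.

385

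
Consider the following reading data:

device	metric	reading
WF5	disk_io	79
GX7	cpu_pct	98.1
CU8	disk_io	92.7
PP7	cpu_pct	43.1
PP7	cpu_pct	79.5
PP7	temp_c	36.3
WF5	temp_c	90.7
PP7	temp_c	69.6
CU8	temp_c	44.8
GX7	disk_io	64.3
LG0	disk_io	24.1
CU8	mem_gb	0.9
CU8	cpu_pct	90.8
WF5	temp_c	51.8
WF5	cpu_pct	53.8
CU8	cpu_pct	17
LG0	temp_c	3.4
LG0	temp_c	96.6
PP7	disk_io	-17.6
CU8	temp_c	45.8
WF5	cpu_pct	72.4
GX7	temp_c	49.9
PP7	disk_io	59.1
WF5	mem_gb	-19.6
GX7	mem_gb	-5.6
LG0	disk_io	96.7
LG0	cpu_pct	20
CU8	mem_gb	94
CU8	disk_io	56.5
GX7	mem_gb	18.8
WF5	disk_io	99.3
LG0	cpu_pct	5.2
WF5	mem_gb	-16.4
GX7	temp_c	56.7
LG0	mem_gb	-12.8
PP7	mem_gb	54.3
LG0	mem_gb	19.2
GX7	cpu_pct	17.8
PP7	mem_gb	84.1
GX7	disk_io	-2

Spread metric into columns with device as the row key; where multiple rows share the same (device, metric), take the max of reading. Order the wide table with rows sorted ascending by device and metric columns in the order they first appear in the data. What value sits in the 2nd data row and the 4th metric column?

18.8

With rows sorted ascending by device, row 2 is device=GX7. metric columns in first-appearance order: disk_io, cpu_pct, temp_c, mem_gb; column 4 is mem_gb.
Long rows with device=GX7, metric=mem_gb: max(-5.6, 18.8) = 18.8.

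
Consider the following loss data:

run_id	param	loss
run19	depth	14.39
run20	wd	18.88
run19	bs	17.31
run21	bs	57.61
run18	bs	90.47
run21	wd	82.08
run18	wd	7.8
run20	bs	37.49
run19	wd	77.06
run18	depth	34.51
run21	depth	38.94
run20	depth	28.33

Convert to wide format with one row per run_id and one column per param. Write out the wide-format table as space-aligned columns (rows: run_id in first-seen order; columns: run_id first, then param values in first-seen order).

run_id  depth  wd     bs   
run19   14.39  77.06  17.31
run20   28.33  18.88  37.49
run21   38.94  82.08  57.61
run18   34.51  7.8    90.47

Columns: run_id plus the 3 distinct param values (depth, wd, bs).
For example, row run19 column depth takes loss=14.39 from the long row (run19, depth).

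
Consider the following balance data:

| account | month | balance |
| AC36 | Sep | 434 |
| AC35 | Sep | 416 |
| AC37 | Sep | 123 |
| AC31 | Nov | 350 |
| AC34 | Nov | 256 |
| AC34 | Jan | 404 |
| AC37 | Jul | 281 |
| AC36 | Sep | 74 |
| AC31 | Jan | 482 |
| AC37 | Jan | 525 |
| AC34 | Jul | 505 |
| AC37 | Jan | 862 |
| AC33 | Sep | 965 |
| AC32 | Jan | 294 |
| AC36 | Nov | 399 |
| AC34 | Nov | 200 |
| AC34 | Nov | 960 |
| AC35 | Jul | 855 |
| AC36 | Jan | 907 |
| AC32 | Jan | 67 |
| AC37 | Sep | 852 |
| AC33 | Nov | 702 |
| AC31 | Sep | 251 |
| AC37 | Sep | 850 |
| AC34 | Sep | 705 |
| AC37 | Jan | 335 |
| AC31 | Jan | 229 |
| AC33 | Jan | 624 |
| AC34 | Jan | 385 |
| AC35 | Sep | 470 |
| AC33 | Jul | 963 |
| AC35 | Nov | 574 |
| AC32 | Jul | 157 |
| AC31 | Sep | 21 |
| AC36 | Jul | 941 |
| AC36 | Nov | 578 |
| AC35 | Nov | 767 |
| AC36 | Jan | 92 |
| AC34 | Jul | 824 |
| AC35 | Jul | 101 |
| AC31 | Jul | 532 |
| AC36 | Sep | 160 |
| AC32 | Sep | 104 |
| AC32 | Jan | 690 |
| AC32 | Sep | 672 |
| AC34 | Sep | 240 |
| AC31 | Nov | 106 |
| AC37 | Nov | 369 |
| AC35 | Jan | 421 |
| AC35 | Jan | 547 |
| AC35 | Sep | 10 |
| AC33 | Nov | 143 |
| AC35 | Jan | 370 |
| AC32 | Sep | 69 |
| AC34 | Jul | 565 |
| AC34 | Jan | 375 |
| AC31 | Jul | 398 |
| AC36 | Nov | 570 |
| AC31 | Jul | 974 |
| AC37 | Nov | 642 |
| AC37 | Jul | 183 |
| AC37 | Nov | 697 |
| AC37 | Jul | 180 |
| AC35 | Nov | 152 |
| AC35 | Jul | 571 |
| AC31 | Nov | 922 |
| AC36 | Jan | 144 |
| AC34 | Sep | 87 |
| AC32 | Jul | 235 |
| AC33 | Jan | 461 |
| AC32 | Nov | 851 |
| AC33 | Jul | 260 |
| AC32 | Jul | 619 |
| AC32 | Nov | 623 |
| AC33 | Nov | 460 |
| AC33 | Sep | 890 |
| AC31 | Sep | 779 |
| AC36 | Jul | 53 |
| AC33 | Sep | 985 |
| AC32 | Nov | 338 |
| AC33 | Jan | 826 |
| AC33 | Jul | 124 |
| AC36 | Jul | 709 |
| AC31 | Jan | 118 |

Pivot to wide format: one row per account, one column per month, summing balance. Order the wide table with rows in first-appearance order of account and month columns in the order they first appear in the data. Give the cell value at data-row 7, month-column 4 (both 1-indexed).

With rows in first-appearance order of account, row 7 is account=AC32. month columns in first-appearance order: Sep, Nov, Jan, Jul; column 4 is Jul.
Long rows with account=AC32, month=Jul: 157 + 235 + 619 = 1011.

1011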